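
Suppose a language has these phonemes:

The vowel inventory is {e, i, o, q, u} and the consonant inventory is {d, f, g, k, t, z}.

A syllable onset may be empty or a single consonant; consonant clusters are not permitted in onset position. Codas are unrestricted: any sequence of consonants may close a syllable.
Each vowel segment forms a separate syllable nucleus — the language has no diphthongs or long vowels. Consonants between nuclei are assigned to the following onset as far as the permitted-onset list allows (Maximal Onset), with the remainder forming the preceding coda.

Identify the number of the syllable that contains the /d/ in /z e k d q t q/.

Nuclei (vowels): e, q, q → 3 syllables.
Between /e/ (V1) and /q/ (V2): /kd/ — longest licit onset from the right is /d/, leaving /k/ as coda.
Between /q/ (V2) and /q/ (V3): /t/ is a single consonant, so it becomes the next onset.
Putting it together: zek.dq.tq.
The /d/ is in the onset of syllable 2 (/dq/).

2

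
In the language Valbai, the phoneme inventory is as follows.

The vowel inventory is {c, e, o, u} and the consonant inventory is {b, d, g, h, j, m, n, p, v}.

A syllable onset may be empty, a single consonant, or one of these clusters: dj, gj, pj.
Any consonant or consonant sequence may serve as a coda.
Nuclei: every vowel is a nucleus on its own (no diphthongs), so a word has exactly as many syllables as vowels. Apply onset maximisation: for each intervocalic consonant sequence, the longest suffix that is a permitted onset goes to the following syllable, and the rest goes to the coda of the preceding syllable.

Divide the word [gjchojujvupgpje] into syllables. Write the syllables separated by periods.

Vowels present: c, o, u, u, e; each is a nucleus, giving 5 syllables.
/c…o/ gap (V1→V2): /h/ is a single consonant, so it becomes the next onset.
/o…u/ gap (V2→V3): /j/ → onset of the next syllable (single consonants are always licit onsets).
/u…u/ gap (V3→V4): /jv/ — longest licit onset from the right is /v/, leaving /j/ as coda.
/u…e/ gap (V4→V5): cluster /pgpj/ — the longest permitted-onset suffix is /pj/; onset = /pj/, preceding coda = /pg/.

gjc.ho.juj.vupg.pje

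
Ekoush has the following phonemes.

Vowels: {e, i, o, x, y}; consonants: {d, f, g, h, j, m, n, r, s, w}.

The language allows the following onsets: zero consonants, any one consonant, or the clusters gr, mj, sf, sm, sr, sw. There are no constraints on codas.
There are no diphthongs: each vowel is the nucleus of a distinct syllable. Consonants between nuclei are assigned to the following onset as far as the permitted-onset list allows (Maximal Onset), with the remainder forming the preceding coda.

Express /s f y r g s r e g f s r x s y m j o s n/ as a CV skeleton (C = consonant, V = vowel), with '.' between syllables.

CCVCC.CCVCC.CCV.CV.CCVCC

Nuclei (vowels): y, e, x, y, o → 5 syllables.
/y…e/ gap (V1→V2): /rgsr/; trying suffixes from longest down, /sr/ is the first permitted one, so coda /rg/ | onset /sr/.
/e…x/ gap (V2→V3): /gfsr/; trying suffixes from longest down, /sr/ is the first permitted one, so coda /gf/ | onset /sr/.
/x…y/ gap (V3→V4): /s/ → onset of the next syllable (single consonants are always licit onsets).
/y…o/ gap (V4→V5): /mj/ — entire cluster is a permitted onset → onset /mj/, coda ∅.
Result: sfyrg.sregf.srx.sy.mjosn.
Mapping each syllable to C/V: /sfyrg/ → CCVCC, /sregf/ → CCVCC, /srx/ → CCV, /sy/ → CV, /mjosn/ → CCVCC.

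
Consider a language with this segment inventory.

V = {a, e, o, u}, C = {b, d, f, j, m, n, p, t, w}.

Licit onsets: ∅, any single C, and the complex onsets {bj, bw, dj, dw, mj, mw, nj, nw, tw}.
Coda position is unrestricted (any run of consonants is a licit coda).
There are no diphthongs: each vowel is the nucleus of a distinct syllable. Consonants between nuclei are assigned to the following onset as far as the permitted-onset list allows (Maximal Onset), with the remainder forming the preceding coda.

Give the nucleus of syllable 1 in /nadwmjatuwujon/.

The vowels are a, a, u, u, o — 5 nuclei, so 5 syllables.
The first nucleus (vowel 1 from the left) is /a/.

a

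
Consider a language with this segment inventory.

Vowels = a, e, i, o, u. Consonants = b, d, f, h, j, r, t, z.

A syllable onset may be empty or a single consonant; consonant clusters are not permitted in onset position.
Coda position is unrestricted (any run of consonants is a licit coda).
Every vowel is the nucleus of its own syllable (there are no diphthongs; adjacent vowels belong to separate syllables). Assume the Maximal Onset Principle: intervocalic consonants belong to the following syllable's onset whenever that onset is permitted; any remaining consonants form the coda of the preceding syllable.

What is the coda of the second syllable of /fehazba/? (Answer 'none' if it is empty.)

Vowels present: e, a, a; each is a nucleus, giving 3 syllables.
V1 /e/ – V2 /a/: just /h/ — single C goes to the following onset.
V2 /a/ – V3 /a/: /zb/ splits as /z/ + /b/ (/b/ is the longest suffix that is a licit onset).
Result: fe.haz.ba.
Syllable 2 is /haz/: onset /h/, nucleus /a/, coda /z/.

z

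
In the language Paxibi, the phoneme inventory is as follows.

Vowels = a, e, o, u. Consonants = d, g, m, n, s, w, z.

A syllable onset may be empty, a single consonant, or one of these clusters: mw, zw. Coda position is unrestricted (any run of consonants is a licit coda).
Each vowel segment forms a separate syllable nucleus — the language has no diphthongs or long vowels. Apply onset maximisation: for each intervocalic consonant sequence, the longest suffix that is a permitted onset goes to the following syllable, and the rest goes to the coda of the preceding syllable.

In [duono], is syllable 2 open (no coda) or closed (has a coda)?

Nuclei (vowels): u, o, o → 3 syllables.
V1 /u/ – V2 /o/: nothing intervenes; syllable break is V.V.
V2 /o/ – V3 /o/: /n/ is a single consonant, so it becomes the next onset.
So the parse is du.o.no.
Syllable 2 is /o/; it ends in its nucleus with no coda, so it is open.

open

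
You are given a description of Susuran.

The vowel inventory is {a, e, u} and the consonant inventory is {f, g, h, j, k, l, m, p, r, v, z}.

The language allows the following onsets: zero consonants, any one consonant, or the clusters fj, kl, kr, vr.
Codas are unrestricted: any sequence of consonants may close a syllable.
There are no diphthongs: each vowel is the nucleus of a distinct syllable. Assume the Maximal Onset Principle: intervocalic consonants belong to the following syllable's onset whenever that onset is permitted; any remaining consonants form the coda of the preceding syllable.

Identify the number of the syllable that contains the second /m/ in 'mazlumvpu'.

2

Nuclei (vowels): a, u, u → 3 syllables.
σ1/σ2 boundary: cluster /zl/ — the longest permitted-onset suffix is /l/; onset = /l/, preceding coda = /z/.
σ2/σ3 boundary: /mvp/; trying suffixes from longest down, /p/ is the first permitted one, so coda /mv/ | onset /p/.
So the parse is maz.lumv.pu.
The second /m/ is in the coda of syllable 2 (/lumv/).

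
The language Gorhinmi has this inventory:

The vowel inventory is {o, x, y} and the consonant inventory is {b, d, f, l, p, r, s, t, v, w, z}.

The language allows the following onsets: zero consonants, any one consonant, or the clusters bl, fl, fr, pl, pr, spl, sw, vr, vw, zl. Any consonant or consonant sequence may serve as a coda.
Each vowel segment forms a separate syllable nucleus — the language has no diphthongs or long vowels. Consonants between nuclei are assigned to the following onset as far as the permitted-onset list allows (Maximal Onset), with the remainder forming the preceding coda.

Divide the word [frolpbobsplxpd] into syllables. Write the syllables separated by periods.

Vowels present: o, o, x; each is a nucleus, giving 3 syllables.
Between /o/ (V1) and /o/ (V2): cluster /lpb/ — the longest permitted-onset suffix is /b/; onset = /b/, preceding coda = /lp/.
Between /o/ (V2) and /x/ (V3): /bspl/ — longest licit onset from the right is /spl/, leaving /b/ as coda.

frolp.bob.splxpd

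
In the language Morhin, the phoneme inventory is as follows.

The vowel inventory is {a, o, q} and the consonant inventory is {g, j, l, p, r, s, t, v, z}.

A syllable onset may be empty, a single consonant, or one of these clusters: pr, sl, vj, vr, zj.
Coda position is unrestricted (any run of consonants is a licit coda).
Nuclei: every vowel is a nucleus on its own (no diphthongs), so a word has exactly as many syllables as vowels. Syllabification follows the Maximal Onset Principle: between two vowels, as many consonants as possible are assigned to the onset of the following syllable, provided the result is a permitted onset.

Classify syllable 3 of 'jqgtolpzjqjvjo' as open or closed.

closed

Vowels present: q, o, q, o; each is a nucleus, giving 4 syllables.
σ1/σ2 boundary: /gt/ — longest licit onset from the right is /t/, leaving /g/ as coda.
σ2/σ3 boundary: /lpzj/; trying suffixes from longest down, /zj/ is the first permitted one, so coda /lp/ | onset /zj/.
σ3/σ4 boundary: /jvj/ — longest licit onset from the right is /vj/, leaving /j/ as coda.
Putting it together: jqg.tolp.zjqj.vjo.
Syllable 3 is /zjqj/ with coda /j/, so it is closed.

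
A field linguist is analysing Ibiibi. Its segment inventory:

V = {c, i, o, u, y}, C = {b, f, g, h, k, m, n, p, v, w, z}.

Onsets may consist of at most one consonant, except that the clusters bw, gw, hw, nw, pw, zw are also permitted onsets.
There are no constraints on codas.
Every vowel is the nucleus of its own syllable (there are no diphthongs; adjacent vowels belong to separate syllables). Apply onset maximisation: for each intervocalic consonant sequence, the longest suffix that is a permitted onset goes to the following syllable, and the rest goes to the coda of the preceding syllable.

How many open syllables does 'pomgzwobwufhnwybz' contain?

1

Nuclei (vowels): o, o, u, y → 4 syllables.
/o…o/ gap (V1→V2): /mgzw/; trying suffixes from longest down, /zw/ is the first permitted one, so coda /mg/ | onset /zw/.
/o…u/ gap (V2→V3): /bw/ — entire cluster is a permitted onset → onset /bw/, coda ∅.
/u…y/ gap (V3→V4): cluster /fhnw/ — the longest permitted-onset suffix is /nw/; onset = /nw/, preceding coda = /fh/.
Syllabification: pomg.zwo.bwufh.nwybz.
Classifying each syllable: /pomg/ (closed), /zwo/ (open), /bwufh/ (closed), /nwybz/ (closed).
Open syllables: 1.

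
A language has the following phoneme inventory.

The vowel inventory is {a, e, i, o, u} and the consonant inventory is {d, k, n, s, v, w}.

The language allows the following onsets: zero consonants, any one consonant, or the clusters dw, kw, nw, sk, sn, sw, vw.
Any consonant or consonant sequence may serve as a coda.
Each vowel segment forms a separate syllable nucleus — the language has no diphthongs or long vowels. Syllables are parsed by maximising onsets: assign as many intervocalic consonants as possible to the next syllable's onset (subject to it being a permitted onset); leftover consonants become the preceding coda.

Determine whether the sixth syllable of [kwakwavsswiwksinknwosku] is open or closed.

open

Nuclei (vowels): a, a, i, i, o, u → 6 syllables.
/a…a/ gap (V1→V2): /kw/ — entire cluster is a permitted onset → onset /kw/, coda ∅.
/a…i/ gap (V2→V3): /vssw/; trying suffixes from longest down, /sw/ is the first permitted one, so coda /vs/ | onset /sw/.
/i…i/ gap (V3→V4): /wks/ splits as /wk/ + /s/ (/s/ is the longest suffix that is a licit onset).
/i…o/ gap (V4→V5): /nknw/; trying suffixes from longest down, /nw/ is the first permitted one, so coda /nk/ | onset /nw/.
/o…u/ gap (V5→V6): /sk/ is a licit onset in full, so it all attaches to the next syllable.
So the parse is kwa.kwavs.swiwk.sink.nwo.sku.
Syllable 6 is /sku/; it ends in its nucleus with no coda, so it is open.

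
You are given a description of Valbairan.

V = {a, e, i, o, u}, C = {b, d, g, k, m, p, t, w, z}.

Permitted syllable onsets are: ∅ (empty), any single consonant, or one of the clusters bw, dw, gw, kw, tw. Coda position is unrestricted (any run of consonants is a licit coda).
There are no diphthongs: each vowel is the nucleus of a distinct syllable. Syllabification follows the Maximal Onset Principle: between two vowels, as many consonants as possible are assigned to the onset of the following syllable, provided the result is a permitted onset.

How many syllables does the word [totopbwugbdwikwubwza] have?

Nuclei (vowels): o, o, u, i, u, a → 6 syllables.

6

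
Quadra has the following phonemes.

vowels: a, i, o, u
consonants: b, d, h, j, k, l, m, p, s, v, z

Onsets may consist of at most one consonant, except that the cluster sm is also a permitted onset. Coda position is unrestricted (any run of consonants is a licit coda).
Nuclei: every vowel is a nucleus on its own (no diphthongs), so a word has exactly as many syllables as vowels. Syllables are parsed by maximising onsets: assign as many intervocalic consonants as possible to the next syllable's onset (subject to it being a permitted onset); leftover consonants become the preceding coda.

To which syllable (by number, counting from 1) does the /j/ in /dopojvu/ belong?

2

Vowels present: o, o, u; each is a nucleus, giving 3 syllables.
Between /o/ (V1) and /o/ (V2): just /p/ — single C goes to the following onset.
Between /o/ (V2) and /u/ (V3): cluster /jv/ — the longest permitted-onset suffix is /v/; onset = /v/, preceding coda = /j/.
Result: do.poj.vu.
The /j/ is in the coda of syllable 2 (/poj/).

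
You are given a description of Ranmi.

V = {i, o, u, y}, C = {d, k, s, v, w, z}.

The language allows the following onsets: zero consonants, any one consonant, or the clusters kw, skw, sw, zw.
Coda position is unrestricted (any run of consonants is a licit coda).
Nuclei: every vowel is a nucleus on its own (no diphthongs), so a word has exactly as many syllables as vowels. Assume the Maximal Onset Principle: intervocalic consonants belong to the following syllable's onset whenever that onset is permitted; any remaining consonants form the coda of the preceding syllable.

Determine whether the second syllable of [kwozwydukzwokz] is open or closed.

The vowels are o, y, u, o — 4 nuclei, so 4 syllables.
V1 /o/ – V2 /y/: /zw/ — entire cluster is a permitted onset → onset /zw/, coda ∅.
V2 /y/ – V3 /u/: just /d/ — single C goes to the following onset.
V3 /u/ – V4 /o/: /kzw/ — longest licit onset from the right is /zw/, leaving /k/ as coda.
Putting it together: kwo.zwy.duk.zwokz.
Syllable 2 is /zwy/; it ends in its nucleus with no coda, so it is open.

open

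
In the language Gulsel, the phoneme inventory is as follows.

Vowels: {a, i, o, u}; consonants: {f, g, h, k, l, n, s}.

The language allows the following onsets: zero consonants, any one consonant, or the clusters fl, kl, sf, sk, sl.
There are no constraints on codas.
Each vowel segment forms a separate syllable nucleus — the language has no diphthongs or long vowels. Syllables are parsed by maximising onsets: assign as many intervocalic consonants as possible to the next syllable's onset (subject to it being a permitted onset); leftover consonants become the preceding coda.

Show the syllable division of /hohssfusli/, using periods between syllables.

hohs.sfu.sli

Nuclei (vowels): o, u, i → 3 syllables.
V1 /o/ – V2 /u/: /hssf/ — longest licit onset from the right is /sf/, leaving /hs/ as coda.
V2 /u/ – V3 /i/: cluster /sl/ — /sl/ is itself a permitted onset, so the whole cluster goes right; preceding coda = ∅.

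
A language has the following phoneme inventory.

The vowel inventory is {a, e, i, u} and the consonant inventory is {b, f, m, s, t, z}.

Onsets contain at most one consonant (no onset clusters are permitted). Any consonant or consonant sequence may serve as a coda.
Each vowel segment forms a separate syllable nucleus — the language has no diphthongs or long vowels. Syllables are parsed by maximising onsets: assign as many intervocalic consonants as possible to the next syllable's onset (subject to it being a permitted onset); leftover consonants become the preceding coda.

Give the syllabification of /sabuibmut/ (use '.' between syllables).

sa.bu.ib.mut

Vowels present: a, u, i, u; each is a nucleus, giving 4 syllables.
/a…u/ gap (V1→V2): /b/ is a single consonant, so it becomes the next onset.
/u…i/ gap (V2→V3): nothing intervenes; syllable break is V.V.
/i…u/ gap (V3→V4): /bm/; trying suffixes from longest down, /m/ is the first permitted one, so coda /b/ | onset /m/.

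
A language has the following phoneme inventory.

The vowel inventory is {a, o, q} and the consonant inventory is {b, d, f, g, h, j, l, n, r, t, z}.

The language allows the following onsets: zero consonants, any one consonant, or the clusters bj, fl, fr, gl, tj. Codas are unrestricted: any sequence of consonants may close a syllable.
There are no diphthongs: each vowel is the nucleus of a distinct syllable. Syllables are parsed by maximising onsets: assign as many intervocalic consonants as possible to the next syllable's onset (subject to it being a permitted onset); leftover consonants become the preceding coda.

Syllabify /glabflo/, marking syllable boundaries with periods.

The vowels are a, o — 2 nuclei, so 2 syllables.
V1 /a/ – V2 /o/: /bfl/ — longest licit onset from the right is /fl/, leaving /b/ as coda.

glab.flo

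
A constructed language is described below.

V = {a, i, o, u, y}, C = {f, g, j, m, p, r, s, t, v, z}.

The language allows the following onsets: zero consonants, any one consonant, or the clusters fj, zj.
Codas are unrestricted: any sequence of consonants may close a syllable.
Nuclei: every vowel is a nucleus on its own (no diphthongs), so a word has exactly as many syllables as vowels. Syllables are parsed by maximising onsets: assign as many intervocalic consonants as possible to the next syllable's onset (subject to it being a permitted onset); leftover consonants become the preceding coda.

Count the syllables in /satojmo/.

The vowels are a, o, o — 3 nuclei, so 3 syllables.

3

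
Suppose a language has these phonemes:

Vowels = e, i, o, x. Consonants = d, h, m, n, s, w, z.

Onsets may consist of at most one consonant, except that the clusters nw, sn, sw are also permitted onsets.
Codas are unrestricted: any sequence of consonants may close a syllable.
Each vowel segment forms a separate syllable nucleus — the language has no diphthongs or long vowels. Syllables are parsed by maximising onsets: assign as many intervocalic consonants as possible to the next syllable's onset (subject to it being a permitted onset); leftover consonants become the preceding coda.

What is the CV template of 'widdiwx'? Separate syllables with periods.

CVC.CV.CV

Nuclei (vowels): i, i, x → 3 syllables.
/i…i/ gap (V1→V2): /dd/ — longest licit onset from the right is /d/, leaving /d/ as coda.
/i…x/ gap (V2→V3): just /w/ — single C goes to the following onset.
So the parse is wid.di.wx.
Mapping each syllable to C/V: /wid/ → CVC, /di/ → CV, /wx/ → CV.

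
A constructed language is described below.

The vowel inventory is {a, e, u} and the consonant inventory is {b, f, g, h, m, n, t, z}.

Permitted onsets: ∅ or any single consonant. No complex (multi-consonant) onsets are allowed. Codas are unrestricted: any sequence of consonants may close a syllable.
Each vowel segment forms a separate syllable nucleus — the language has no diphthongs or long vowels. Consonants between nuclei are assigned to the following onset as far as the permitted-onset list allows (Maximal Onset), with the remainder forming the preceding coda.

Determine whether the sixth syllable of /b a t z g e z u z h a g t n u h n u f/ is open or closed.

closed

The vowels are a, e, u, a, u, u — 6 nuclei, so 6 syllables.
/a…e/ gap (V1→V2): /tzg/; trying suffixes from longest down, /g/ is the first permitted one, so coda /tz/ | onset /g/.
/e…u/ gap (V2→V3): /z/ → onset of the next syllable (single consonants are always licit onsets).
/u…a/ gap (V3→V4): /zh/ — longest licit onset from the right is /h/, leaving /z/ as coda.
/a…u/ gap (V4→V5): cluster /gtn/ — the longest permitted-onset suffix is /n/; onset = /n/, preceding coda = /gt/.
/u…u/ gap (V5→V6): cluster /hn/ — the longest permitted-onset suffix is /n/; onset = /n/, preceding coda = /h/.
So the parse is batz.ge.zuz.hagt.nuh.nuf.
Syllable 6 is /nuf/ with coda /f/, so it is closed.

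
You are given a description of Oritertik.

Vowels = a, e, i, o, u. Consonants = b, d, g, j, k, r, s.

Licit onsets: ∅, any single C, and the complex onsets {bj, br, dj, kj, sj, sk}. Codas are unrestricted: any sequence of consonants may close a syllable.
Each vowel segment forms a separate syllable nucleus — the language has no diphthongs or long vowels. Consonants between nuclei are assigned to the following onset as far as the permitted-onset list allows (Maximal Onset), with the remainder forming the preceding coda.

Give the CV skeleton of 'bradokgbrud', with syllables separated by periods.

The vowels are a, o, u — 3 nuclei, so 3 syllables.
/a…o/ gap (V1→V2): /d/ → onset of the next syllable (single consonants are always licit onsets).
/o…u/ gap (V2→V3): /kgbr/; trying suffixes from longest down, /br/ is the first permitted one, so coda /kg/ | onset /br/.
Putting it together: bra.dokg.brud.
Mapping each syllable to C/V: /bra/ → CCV, /dokg/ → CVCC, /brud/ → CCVC.

CCV.CVCC.CCVC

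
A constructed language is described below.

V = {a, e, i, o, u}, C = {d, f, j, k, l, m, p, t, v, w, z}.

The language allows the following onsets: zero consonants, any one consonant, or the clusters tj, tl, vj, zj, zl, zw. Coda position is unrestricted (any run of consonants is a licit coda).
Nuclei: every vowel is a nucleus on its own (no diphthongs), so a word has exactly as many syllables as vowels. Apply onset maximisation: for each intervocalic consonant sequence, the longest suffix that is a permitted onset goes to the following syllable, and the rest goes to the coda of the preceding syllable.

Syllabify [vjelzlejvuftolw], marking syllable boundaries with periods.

Vowels present: e, e, u, o; each is a nucleus, giving 4 syllables.
V1 /e/ – V2 /e/: /lzl/ splits as /l/ + /zl/ (/zl/ is the longest suffix that is a licit onset).
V2 /e/ – V3 /u/: /jv/; trying suffixes from longest down, /v/ is the first permitted one, so coda /j/ | onset /v/.
V3 /u/ – V4 /o/: /ft/ splits as /f/ + /t/ (/t/ is the longest suffix that is a licit onset).

vjel.zlej.vuf.tolw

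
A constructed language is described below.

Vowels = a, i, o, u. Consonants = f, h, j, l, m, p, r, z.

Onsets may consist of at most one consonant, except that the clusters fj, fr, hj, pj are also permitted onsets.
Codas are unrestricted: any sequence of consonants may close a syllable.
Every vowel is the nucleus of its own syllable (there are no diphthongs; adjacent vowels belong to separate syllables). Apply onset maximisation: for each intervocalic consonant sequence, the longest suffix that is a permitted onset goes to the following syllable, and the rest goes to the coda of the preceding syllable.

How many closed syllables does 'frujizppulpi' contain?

Vowels present: u, i, u, i; each is a nucleus, giving 4 syllables.
Between /u/ (V1) and /i/ (V2): /j/ is a single consonant, so it becomes the next onset.
Between /i/ (V2) and /u/ (V3): cluster /zpp/ — the longest permitted-onset suffix is /p/; onset = /p/, preceding coda = /zp/.
Between /u/ (V3) and /i/ (V4): /lp/; trying suffixes from longest down, /p/ is the first permitted one, so coda /l/ | onset /p/.
Result: fru.jizp.pul.pi.
Classifying each syllable: /fru/ (open), /jizp/ (closed), /pul/ (closed), /pi/ (open).
Closed syllables: 2.

2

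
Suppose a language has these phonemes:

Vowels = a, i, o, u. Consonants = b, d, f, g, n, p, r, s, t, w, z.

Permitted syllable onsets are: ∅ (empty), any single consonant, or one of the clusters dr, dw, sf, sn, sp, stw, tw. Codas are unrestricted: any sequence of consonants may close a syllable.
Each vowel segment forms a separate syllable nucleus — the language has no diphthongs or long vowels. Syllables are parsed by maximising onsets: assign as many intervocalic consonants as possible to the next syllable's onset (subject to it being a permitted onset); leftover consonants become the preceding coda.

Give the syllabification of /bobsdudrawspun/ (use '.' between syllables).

bobs.du.draw.spun

The vowels are o, u, a, u — 4 nuclei, so 4 syllables.
V1 /o/ – V2 /u/: /bsd/ splits as /bs/ + /d/ (/d/ is the longest suffix that is a licit onset).
V2 /u/ – V3 /a/: /dr/ — entire cluster is a permitted onset → onset /dr/, coda ∅.
V3 /a/ – V4 /u/: /wsp/ — longest licit onset from the right is /sp/, leaving /w/ as coda.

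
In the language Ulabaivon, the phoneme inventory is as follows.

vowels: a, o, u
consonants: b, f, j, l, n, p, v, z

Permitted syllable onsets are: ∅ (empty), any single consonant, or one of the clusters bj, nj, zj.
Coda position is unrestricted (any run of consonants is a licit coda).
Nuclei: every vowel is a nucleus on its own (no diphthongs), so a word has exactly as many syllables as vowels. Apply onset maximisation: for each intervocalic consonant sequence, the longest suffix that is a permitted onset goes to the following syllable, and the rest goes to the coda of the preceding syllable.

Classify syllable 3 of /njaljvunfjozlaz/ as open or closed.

Nuclei (vowels): a, u, o, a → 4 syllables.
σ1/σ2 boundary: /ljv/ splits as /lj/ + /v/ (/v/ is the longest suffix that is a licit onset).
σ2/σ3 boundary: /nfj/; trying suffixes from longest down, /j/ is the first permitted one, so coda /nf/ | onset /j/.
σ3/σ4 boundary: /zl/ splits as /z/ + /l/ (/l/ is the longest suffix that is a licit onset).
Putting it together: njalj.vunf.joz.laz.
Syllable 3 is /joz/ with coda /z/, so it is closed.

closed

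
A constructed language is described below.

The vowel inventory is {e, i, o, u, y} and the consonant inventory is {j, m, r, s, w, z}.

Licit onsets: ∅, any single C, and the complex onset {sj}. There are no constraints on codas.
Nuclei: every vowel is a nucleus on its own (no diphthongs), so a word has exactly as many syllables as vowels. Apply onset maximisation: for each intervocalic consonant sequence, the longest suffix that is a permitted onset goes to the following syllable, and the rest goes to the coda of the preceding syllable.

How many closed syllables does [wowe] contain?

Vowels present: o, e; each is a nucleus, giving 2 syllables.
V1 /o/ – V2 /e/: /w/ is a single consonant, so it becomes the next onset.
Syllabification: wo.we.
Classifying each syllable: /wo/ (open), /we/ (open).
Closed syllables: 0.

0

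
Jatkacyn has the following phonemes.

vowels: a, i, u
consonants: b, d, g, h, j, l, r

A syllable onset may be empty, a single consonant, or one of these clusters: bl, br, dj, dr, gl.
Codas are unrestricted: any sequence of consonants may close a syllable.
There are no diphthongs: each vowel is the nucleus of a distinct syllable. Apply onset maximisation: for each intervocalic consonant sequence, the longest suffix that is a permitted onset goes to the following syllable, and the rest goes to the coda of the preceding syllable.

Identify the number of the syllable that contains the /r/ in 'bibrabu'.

Nuclei (vowels): i, a, u → 3 syllables.
/i…a/ gap (V1→V2): cluster /br/ — /br/ is itself a permitted onset, so the whole cluster goes right; preceding coda = ∅.
/a…u/ gap (V2→V3): just /b/ — single C goes to the following onset.
Syllabification: bi.bra.bu.
The /r/ is in the onset of syllable 2 (/bra/).

2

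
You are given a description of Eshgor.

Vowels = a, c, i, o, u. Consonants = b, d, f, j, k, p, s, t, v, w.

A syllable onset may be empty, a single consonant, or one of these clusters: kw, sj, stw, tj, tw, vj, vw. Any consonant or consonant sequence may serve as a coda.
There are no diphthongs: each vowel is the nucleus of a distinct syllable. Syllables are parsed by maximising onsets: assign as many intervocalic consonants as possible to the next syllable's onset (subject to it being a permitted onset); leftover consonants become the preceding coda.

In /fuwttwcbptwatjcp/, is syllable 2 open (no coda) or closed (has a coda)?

The vowels are u, c, a, c — 4 nuclei, so 4 syllables.
/u…c/ gap (V1→V2): cluster /wttw/ — the longest permitted-onset suffix is /tw/; onset = /tw/, preceding coda = /wt/.
/c…a/ gap (V2→V3): /bptw/ — longest licit onset from the right is /tw/, leaving /bp/ as coda.
/a…c/ gap (V3→V4): cluster /tj/ — /tj/ is itself a permitted onset, so the whole cluster goes right; preceding coda = ∅.
Result: fuwt.twcbp.twa.tjcp.
Syllable 2 is /twcbp/ with coda /bp/, so it is closed.

closed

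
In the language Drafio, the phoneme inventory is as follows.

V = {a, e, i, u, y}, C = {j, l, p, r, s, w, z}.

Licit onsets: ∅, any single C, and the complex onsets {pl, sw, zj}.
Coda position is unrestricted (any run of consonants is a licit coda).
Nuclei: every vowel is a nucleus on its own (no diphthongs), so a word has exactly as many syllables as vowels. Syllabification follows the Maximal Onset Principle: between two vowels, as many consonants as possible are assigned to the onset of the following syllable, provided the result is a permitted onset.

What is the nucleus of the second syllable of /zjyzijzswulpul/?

Vowels present: y, i, u, u; each is a nucleus, giving 4 syllables.
The second nucleus (vowel 2 from the left) is /i/.

i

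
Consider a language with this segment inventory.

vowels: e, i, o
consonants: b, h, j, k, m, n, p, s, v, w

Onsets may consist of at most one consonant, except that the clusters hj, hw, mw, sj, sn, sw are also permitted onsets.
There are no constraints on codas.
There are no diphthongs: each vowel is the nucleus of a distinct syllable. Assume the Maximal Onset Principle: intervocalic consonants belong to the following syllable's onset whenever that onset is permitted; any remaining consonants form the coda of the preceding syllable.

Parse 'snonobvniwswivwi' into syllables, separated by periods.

sno.nobv.niw.swiv.wi

Nuclei (vowels): o, o, i, i, i → 5 syllables.
Between /o/ (V1) and /o/ (V2): /n/ is a single consonant, so it becomes the next onset.
Between /o/ (V2) and /i/ (V3): /bvn/ — longest licit onset from the right is /n/, leaving /bv/ as coda.
Between /i/ (V3) and /i/ (V4): /wsw/ splits as /w/ + /sw/ (/sw/ is the longest suffix that is a licit onset).
Between /i/ (V4) and /i/ (V5): cluster /vw/ — the longest permitted-onset suffix is /w/; onset = /w/, preceding coda = /v/.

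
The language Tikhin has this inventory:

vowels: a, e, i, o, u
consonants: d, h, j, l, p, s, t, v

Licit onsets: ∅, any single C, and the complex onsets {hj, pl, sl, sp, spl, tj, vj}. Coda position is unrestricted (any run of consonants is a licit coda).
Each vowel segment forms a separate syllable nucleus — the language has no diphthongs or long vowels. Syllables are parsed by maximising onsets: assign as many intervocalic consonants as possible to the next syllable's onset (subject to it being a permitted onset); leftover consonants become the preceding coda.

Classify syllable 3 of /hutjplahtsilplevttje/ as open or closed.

closed

Vowels present: u, a, i, e, e; each is a nucleus, giving 5 syllables.
Between /u/ (V1) and /a/ (V2): /tjpl/ splits as /tj/ + /pl/ (/pl/ is the longest suffix that is a licit onset).
Between /a/ (V2) and /i/ (V3): /hts/ splits as /ht/ + /s/ (/s/ is the longest suffix that is a licit onset).
Between /i/ (V3) and /e/ (V4): /lpl/ splits as /l/ + /pl/ (/pl/ is the longest suffix that is a licit onset).
Between /e/ (V4) and /e/ (V5): /vttj/; trying suffixes from longest down, /tj/ is the first permitted one, so coda /vt/ | onset /tj/.
Putting it together: hutj.plaht.sil.plevt.tje.
Syllable 3 is /sil/ with coda /l/, so it is closed.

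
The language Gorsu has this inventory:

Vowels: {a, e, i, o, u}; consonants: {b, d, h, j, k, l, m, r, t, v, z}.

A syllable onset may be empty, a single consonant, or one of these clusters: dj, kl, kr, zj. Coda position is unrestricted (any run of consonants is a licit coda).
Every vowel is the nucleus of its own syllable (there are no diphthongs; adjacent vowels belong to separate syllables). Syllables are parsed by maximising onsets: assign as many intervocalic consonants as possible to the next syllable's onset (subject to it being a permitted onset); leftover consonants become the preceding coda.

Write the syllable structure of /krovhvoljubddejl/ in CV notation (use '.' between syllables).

CCVCC.CVC.CVCC.CVCC

Vowels present: o, o, u, e; each is a nucleus, giving 4 syllables.
Between /o/ (V1) and /o/ (V2): /vhv/; trying suffixes from longest down, /v/ is the first permitted one, so coda /vh/ | onset /v/.
Between /o/ (V2) and /u/ (V3): /lj/ — longest licit onset from the right is /j/, leaving /l/ as coda.
Between /u/ (V3) and /e/ (V4): /bdd/ splits as /bd/ + /d/ (/d/ is the longest suffix that is a licit onset).
So the parse is krovh.vol.jubd.dejl.
Mapping each syllable to C/V: /krovh/ → CCVCC, /vol/ → CVC, /jubd/ → CVCC, /dejl/ → CVCC.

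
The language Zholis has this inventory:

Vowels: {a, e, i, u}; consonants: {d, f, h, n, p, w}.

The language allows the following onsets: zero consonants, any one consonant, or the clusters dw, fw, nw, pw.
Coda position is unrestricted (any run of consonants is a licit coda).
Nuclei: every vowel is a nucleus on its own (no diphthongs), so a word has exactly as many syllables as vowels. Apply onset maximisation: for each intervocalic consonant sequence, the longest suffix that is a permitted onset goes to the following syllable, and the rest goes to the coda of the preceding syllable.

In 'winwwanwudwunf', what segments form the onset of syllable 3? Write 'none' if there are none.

nw

Vowels present: i, a, u, u; each is a nucleus, giving 4 syllables.
V1 /i/ – V2 /a/: /nww/ splits as /nw/ + /w/ (/w/ is the longest suffix that is a licit onset).
V2 /a/ – V3 /u/: /nw/ — entire cluster is a permitted onset → onset /nw/, coda ∅.
V3 /u/ – V4 /u/: /dw/ — entire cluster is a permitted onset → onset /dw/, coda ∅.
Syllabification: winw.wa.nwu.dwunf.
Syllable 3 is /nwu/: onset /nw/, nucleus /u/, coda ∅.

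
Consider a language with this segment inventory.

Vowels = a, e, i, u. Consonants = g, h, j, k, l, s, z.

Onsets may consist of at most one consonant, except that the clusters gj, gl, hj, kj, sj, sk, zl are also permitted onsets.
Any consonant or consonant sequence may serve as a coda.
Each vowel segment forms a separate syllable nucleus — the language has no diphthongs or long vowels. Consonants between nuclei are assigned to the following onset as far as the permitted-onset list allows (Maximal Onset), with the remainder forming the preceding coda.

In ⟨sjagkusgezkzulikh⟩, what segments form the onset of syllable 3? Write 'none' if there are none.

g

Vowels present: a, u, e, u, i; each is a nucleus, giving 5 syllables.
V1 /a/ – V2 /u/: cluster /gk/ — the longest permitted-onset suffix is /k/; onset = /k/, preceding coda = /g/.
V2 /u/ – V3 /e/: /sg/; trying suffixes from longest down, /g/ is the first permitted one, so coda /s/ | onset /g/.
V3 /e/ – V4 /u/: /zkz/; trying suffixes from longest down, /z/ is the first permitted one, so coda /zk/ | onset /z/.
V4 /u/ – V5 /i/: /l/ → onset of the next syllable (single consonants are always licit onsets).
So the parse is sjag.kus.gezk.zu.likh.
Syllable 3 is /gezk/: onset /g/, nucleus /e/, coda /zk/.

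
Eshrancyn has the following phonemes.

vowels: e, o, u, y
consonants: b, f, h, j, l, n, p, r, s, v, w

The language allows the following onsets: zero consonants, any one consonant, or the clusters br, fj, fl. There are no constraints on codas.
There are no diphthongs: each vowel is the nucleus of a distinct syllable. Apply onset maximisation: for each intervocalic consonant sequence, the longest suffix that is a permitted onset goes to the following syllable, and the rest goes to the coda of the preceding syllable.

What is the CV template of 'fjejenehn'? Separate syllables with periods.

Vowels present: e, e, e; each is a nucleus, giving 3 syllables.
Between /e/ (V1) and /e/ (V2): /j/ → onset of the next syllable (single consonants are always licit onsets).
Between /e/ (V2) and /e/ (V3): /n/ → onset of the next syllable (single consonants are always licit onsets).
Result: fje.je.nehn.
Mapping each syllable to C/V: /fje/ → CCV, /je/ → CV, /nehn/ → CVCC.

CCV.CV.CVCC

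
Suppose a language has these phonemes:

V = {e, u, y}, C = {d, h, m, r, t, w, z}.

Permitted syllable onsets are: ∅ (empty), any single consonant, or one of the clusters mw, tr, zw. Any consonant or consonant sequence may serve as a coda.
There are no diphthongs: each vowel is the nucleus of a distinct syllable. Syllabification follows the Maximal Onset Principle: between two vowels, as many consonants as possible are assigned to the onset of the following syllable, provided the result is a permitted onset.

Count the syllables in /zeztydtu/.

Nuclei (vowels): e, y, u → 3 syllables.

3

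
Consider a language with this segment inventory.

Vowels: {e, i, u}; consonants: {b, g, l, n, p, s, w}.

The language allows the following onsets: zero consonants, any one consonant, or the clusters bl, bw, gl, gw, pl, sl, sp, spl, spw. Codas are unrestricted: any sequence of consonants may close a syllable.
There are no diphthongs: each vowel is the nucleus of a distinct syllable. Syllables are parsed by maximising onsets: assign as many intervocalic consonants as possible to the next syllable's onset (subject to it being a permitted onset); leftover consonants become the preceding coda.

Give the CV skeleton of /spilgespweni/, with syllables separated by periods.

Nuclei (vowels): i, e, e, i → 4 syllables.
/i…e/ gap (V1→V2): /lg/ — longest licit onset from the right is /g/, leaving /l/ as coda.
/e…e/ gap (V2→V3): cluster /spw/ — /spw/ is itself a permitted onset, so the whole cluster goes right; preceding coda = ∅.
/e…i/ gap (V3→V4): /n/ → onset of the next syllable (single consonants are always licit onsets).
Putting it together: spil.ge.spwe.ni.
Mapping each syllable to C/V: /spil/ → CCVC, /ge/ → CV, /spwe/ → CCCV, /ni/ → CV.

CCVC.CV.CCCV.CV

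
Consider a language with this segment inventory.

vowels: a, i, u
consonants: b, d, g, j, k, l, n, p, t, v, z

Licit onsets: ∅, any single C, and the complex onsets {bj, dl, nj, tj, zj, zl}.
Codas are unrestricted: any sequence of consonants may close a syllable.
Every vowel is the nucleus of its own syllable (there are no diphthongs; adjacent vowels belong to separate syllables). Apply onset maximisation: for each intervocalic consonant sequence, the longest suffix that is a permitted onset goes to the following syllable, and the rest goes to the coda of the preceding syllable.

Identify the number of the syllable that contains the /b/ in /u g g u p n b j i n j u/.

3

Nuclei (vowels): u, u, i, u → 4 syllables.
V1 /u/ – V2 /u/: /gg/ splits as /g/ + /g/ (/g/ is the longest suffix that is a licit onset).
V2 /u/ – V3 /i/: /pnbj/ — longest licit onset from the right is /bj/, leaving /pn/ as coda.
V3 /i/ – V4 /u/: /nj/ is a licit onset in full, so it all attaches to the next syllable.
Putting it together: ug.gupn.bji.nju.
The /b/ is in the onset of syllable 3 (/bji/).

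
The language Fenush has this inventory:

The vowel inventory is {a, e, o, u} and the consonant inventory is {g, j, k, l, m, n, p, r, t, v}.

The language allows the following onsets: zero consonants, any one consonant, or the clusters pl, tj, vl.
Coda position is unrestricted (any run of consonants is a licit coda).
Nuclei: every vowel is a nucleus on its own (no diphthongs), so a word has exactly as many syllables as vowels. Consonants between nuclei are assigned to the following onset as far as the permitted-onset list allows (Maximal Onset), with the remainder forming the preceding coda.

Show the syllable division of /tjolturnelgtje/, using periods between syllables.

tjol.tur.nelg.tje

The vowels are o, u, e, e — 4 nuclei, so 4 syllables.
σ1/σ2 boundary: cluster /lt/ — the longest permitted-onset suffix is /t/; onset = /t/, preceding coda = /l/.
σ2/σ3 boundary: /rn/ — longest licit onset from the right is /n/, leaving /r/ as coda.
σ3/σ4 boundary: /lgtj/; trying suffixes from longest down, /tj/ is the first permitted one, so coda /lg/ | onset /tj/.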